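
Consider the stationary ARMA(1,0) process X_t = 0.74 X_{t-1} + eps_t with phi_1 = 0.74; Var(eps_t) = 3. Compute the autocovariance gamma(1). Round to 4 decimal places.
\gamma(1) = 4.9072

Multiply the model equation by X_{t-k} and take expectations. With theta_0 = psi_0 = 1 and psi_j the MA(infinity) weights, this gives
  gamma(k) - sum_i phi_i gamma(k-i) = c_k,
  c_k = sigma^2 * sum_{j=k..q} theta_j psi_{j-k}   (c_k = 0 for k > q),
using gamma(-m) = gamma(m).
Pure AR (q = 0): c_0 = sigma^2 = 3, c_k = 0 for k >= 1.
Equations for k = 0 and k = 1 (AR order 1):
  gamma(0) = phi_1 gamma(1) + c_0
  gamma(1) = phi_1 gamma(0) + c_1
Substituting the second into the first: gamma(0) (1 - phi_1^2) = c_0 + phi_1 c_1, so
  gamma(0) = c_0 / (1 - phi_1^2) = 3 / (1 - (0.74)^2) = 3 / 0.4524 = 6.6313.
  gamma(1) = phi_1 gamma(0) = (0.74)(6.6313) = 4.907162.
Therefore gamma(1) = 4.9072 (to 4 decimal places).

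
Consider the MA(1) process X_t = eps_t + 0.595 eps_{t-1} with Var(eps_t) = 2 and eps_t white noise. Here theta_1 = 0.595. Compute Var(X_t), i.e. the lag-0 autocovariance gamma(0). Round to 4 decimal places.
\gamma(0) = 2.7081

For an MA(q) process X_t = eps_t + sum_i theta_i eps_{t-i} with
Var(eps_t) = sigma^2, the variance is
  gamma(0) = sigma^2 * (1 + sum_i theta_i^2).
  sum_i theta_i^2 = (0.595)^2 = 0.354025.
  gamma(0) = 2 * (1 + 0.354025) = 2 * 1.354025 = 2.70805, which rounds to 2.7081.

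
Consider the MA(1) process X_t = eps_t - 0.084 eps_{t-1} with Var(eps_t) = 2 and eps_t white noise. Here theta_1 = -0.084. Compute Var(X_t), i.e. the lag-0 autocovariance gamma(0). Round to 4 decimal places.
\gamma(0) = 2.0141

For an MA(q) process X_t = eps_t + sum_i theta_i eps_{t-i} with
Var(eps_t) = sigma^2, the variance is
  gamma(0) = sigma^2 * (1 + sum_i theta_i^2).
  sum_i theta_i^2 = (-0.084)^2 = 0.007056.
  gamma(0) = 2 * (1 + 0.007056) = 2 * 1.007056 = 2.014112, which rounds to 2.0141.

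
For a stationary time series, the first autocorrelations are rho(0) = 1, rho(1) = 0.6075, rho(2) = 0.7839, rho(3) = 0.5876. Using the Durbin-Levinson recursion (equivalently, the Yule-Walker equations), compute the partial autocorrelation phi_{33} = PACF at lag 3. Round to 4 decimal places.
\phi_{33} = 0.0700

The PACF at lag k is phi_{kk}, the last component of the solution
to the Yule-Walker system G_k phi = r_k where
  (G_k)_{ij} = rho(|i - j|), (r_k)_i = rho(i), i,j = 1..k.
Equivalently, Durbin-Levinson gives phi_{kk} iteratively:
  phi_{11} = rho(1)
  phi_{kk} = [rho(k) - sum_{j=1..k-1} phi_{k-1,j} rho(k-j)]
            / [1 - sum_{j=1..k-1} phi_{k-1,j} rho(j)],
  phi_{k,j} = phi_{k-1,j} - phi_{kk} phi_{k-1,k-j},  j = 1..k-1.
Step k = 1:
  phi_11 = rho(1) = 0.6075.
Step k = 2:
  phi_22 = [rho(2) - phi_11 rho(1)] / [1 - phi_11 rho(1)] = [0.7839 - (0.6075)(0.6075)] / [1 - (0.6075)(0.6075)]
         = 0.41484375 / 0.63094375 = 0.657497.
  Update: phi_21 = phi_11 - phi_22 phi_11 = 0.6075 - (0.657497)(0.6075) = 0.20807.
Step k = 3:
  phi_33 = [rho(3) - phi_21 rho(2) - phi_22 rho(1)] / [1 - phi_21 rho(1) - phi_22 rho(2)]
    numerator   = 0.5876 - (0.20807)(0.7839) - (0.657497)(0.6075) = 0.02506402
    denominator = 1 - (0.20807)(0.6075) - (0.657497)(0.7839) = 0.35818515
  phi_33 = 0.02506402 / 0.35818515 = 0.07.
Therefore phi_{33} = 0.0700.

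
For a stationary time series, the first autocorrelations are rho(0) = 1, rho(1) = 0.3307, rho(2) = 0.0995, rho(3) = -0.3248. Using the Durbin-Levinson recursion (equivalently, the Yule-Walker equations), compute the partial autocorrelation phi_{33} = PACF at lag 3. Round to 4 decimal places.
\phi_{33} = -0.3980

The PACF at lag k is phi_{kk}, the last component of the solution
to the Yule-Walker system G_k phi = r_k where
  (G_k)_{ij} = rho(|i - j|), (r_k)_i = rho(i), i,j = 1..k.
Equivalently, Durbin-Levinson gives phi_{kk} iteratively:
  phi_{11} = rho(1)
  phi_{kk} = [rho(k) - sum_{j=1..k-1} phi_{k-1,j} rho(k-j)]
            / [1 - sum_{j=1..k-1} phi_{k-1,j} rho(j)],
  phi_{k,j} = phi_{k-1,j} - phi_{kk} phi_{k-1,k-j},  j = 1..k-1.
Step k = 1:
  phi_11 = rho(1) = 0.3307.
Step k = 2:
  phi_22 = [rho(2) - phi_11 rho(1)] / [1 - phi_11 rho(1)] = [0.0995 - (0.3307)(0.3307)] / [1 - (0.3307)(0.3307)]
         = -0.00986249 / 0.89063751 = -0.011074.
  Update: phi_21 = phi_11 - phi_22 phi_11 = 0.3307 - (-0.011074)(0.3307) = 0.334362.
Step k = 3:
  phi_33 = [rho(3) - phi_21 rho(2) - phi_22 rho(1)] / [1 - phi_21 rho(1) - phi_22 rho(2)]
    numerator   = -0.3248 - (0.334362)(0.0995) - (-0.011074)(0.3307) = -0.35440701
    denominator = 1 - (0.334362)(0.3307) - (-0.011074)(0.0995) = 0.8905283
  phi_33 = -0.35440701 / 0.8905283 = -0.398.
Therefore phi_{33} = -0.3980.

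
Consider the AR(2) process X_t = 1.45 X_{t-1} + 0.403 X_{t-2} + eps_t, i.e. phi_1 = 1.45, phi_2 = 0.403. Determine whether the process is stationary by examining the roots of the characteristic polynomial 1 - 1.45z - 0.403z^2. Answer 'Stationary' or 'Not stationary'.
\text{Not stationary}

The AR(p) characteristic polynomial is P(z) = 1 - 1.45z - 0.403z^2.
Stationarity requires all roots to lie outside the unit circle, i.e. |z| > 1 for every root.
Set 1 + (-1.45) z + (-0.403) z^2 = 0, i.e. a z^2 + b z + c = 0 with a = -0.403, b = -1.45, c = 1.
Discriminant D = b^2 - 4ac = (-1.45)^2 - 4*(-0.403)*1 = 2.1025 - (-1.612) = 3.7145.
D >= 0, so the roots are real: z = (-b +/- sqrt(D)) / (2a) = (1.45 +/- 1.927304) / (-0.806).
  z_1 = (1.45 + 1.927304) / (-0.806) = -4.1902,   |z_1| = 4.1902.
  z_2 = (1.45 - 1.927304) / (-0.806) = 0.5922,   |z_2| = 0.5922.
Moduli of all roots: 4.1902, 0.5922.
All moduli strictly greater than 1? No.
Verdict: Not stationary.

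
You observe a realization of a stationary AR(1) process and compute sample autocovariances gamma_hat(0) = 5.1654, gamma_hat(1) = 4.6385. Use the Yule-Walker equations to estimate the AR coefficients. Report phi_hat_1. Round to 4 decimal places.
\hat\phi_{1} = 0.8980

The Yule-Walker equations for an AR(p) process read, in matrix form,
  Gamma_p phi = r_p,   with   (Gamma_p)_{ij} = gamma(|i - j|),
                       (r_p)_i = gamma(i),   i,j = 1..p.
Substitute the sample gammas (Toeplitz matrix and right-hand side of size 1):
  Gamma_p = [[5.1654]]
  r_p     = [4.6385]
With p = 1 this is the single equation gamma(0) phi_1 = gamma(1):
  phi_hat_1 = gamma(1) / gamma(0) = 4.6385 / 5.1654 = 0.8980.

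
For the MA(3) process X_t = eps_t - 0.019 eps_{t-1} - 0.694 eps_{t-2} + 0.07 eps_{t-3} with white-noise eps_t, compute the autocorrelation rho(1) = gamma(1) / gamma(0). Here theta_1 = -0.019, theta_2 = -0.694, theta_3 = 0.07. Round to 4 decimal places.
\rho(1) = -0.0366

For an MA(q) process with theta_0 = 1, the autocovariance is
  gamma(k) = sigma^2 * sum_{i=0..q-k} theta_i * theta_{i+k},
and rho(k) = gamma(k) / gamma(0). Sigma^2 cancels.
  numerator   = (1)*(-0.019) + (-0.019)*(-0.694) + (-0.694)*(0.07) = -0.054394.
  denominator = (1)^2 + (-0.019)^2 + (-0.694)^2 + (0.07)^2 = 1.486897.
  rho(1) = -0.054394 / 1.486897 = -0.0366.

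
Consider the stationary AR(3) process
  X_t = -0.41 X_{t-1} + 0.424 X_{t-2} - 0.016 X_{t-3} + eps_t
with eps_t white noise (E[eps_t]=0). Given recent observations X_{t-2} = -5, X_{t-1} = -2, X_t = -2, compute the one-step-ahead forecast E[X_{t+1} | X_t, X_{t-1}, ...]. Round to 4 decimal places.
E[X_{t+1} \mid \mathcal F_t] = 0.0520

For an AR(p) model X_t = c + sum_i phi_i X_{t-i} + eps_t, the
one-step-ahead conditional mean is
  E[X_{t+1} | X_t, ...] = c + sum_i phi_i X_{t+1-i}.
Substitute known values:
  E[X_{t+1} | ...] = (-0.41) * (-2) + (0.424) * (-2) + (-0.016) * (-5)
                   = 0.0520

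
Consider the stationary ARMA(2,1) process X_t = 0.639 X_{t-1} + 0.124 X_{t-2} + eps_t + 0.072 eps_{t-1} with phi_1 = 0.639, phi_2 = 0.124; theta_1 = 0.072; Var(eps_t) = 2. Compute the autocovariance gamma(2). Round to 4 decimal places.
\gamma(2) = 2.9492

Multiply the model equation by X_{t-k} and take expectations. With theta_0 = psi_0 = 1 and psi_j the MA(infinity) weights, this gives
  gamma(k) - sum_i phi_i gamma(k-i) = c_k,
  c_k = sigma^2 * sum_{j=k..q} theta_j psi_{j-k}   (c_k = 0 for k > q),
using gamma(-m) = gamma(m).
psi-weights needed (psi_j = theta_j + sum_i phi_i psi_{j-i}):
  psi_1 = theta_1 + phi_1 = 0.072 + (0.639) = 0.711
Right-hand sides:
  c_0 = sigma^2 (1 + theta_1 psi_1) = 2 * (1 + (0.072)(0.711)) = 2 * 1.051192 = 2.102384
  c_1 = sigma^2 theta_1 = 2 * (0.072) = 0.144
  c_2 = 0
Equations for k = 0, 1, 2 (AR order 2, c_2 = 0):
  (E0) gamma(0) = phi_1 gamma(1) + phi_2 gamma(2) + c_0
  (E1) gamma(1) = phi_1 gamma(0) + phi_2 gamma(1) + c_1
  (E2) gamma(2) = phi_1 gamma(1) + phi_2 gamma(0)
From (E1): gamma(1) = A gamma(0) + B with
  A = phi_1 / (1 - phi_2) = 0.639 / 0.876 = 0.729452,   B = c_1 / (1 - phi_2) = 0.144 / 0.876 = 0.164384.
Insert (E2) into (E0): gamma(0) (1 - phi_2^2) = phi_1 (1 + phi_2) gamma(1) + c_0.
  phi_1 (1 + phi_2) = (0.639)(1.124) = 0.718236,   1 - phi_2^2 = 0.984624.
Replace gamma(1) by A gamma(0) + B and collect gamma(0):
  gamma(0) [0.984624 - (0.718236)(0.729452)] = (0.718236)(0.164384) + 2.102384
  gamma(0) * 0.460705 = 2.22045
  gamma(0) = 2.22045 / 0.460705 = 4.819676.
  gamma(1) = A gamma(0) + B = (0.729452)(4.819676) + (0.164384) = 3.680106.
  gamma(2) = phi_1 gamma(1) + phi_2 gamma(0) = (0.639)(3.680106) + (0.124)(4.819676) = 2.949228.
Therefore gamma(2) = 2.9492 (to 4 decimal places).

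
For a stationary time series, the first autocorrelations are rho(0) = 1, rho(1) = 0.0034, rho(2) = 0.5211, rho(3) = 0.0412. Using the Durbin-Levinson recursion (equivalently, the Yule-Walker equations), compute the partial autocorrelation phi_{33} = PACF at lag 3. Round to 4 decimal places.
\phi_{33} = 0.0530

The PACF at lag k is phi_{kk}, the last component of the solution
to the Yule-Walker system G_k phi = r_k where
  (G_k)_{ij} = rho(|i - j|), (r_k)_i = rho(i), i,j = 1..k.
Equivalently, Durbin-Levinson gives phi_{kk} iteratively:
  phi_{11} = rho(1)
  phi_{kk} = [rho(k) - sum_{j=1..k-1} phi_{k-1,j} rho(k-j)]
            / [1 - sum_{j=1..k-1} phi_{k-1,j} rho(j)],
  phi_{k,j} = phi_{k-1,j} - phi_{kk} phi_{k-1,k-j},  j = 1..k-1.
Step k = 1:
  phi_11 = rho(1) = 0.0034.
Step k = 2:
  phi_22 = [rho(2) - phi_11 rho(1)] / [1 - phi_11 rho(1)] = [0.5211 - (0.0034)(0.0034)] / [1 - (0.0034)(0.0034)]
         = 0.52108844 / 0.99998844 = 0.521094.
  Update: phi_21 = phi_11 - phi_22 phi_11 = 0.0034 - (0.521094)(0.0034) = 0.001628.
Step k = 3:
  phi_33 = [rho(3) - phi_21 rho(2) - phi_22 rho(1)] / [1 - phi_21 rho(1) - phi_22 rho(2)]
    numerator   = 0.0412 - (0.001628)(0.5211) - (0.521094)(0.0034) = 0.03857978
    denominator = 1 - (0.001628)(0.0034) - (0.521094)(0.5211) = 0.72845214
  phi_33 = 0.03857978 / 0.72845214 = 0.053.
Therefore phi_{33} = 0.0530.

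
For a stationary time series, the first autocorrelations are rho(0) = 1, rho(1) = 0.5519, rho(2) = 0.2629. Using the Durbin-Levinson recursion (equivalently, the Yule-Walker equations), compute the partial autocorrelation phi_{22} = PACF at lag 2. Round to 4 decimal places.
\phi_{22} = -0.0600

The PACF at lag k is phi_{kk}, the last component of the solution
to the Yule-Walker system G_k phi = r_k where
  (G_k)_{ij} = rho(|i - j|), (r_k)_i = rho(i), i,j = 1..k.
Equivalently, Durbin-Levinson gives phi_{kk} iteratively:
  phi_{11} = rho(1)
  phi_{kk} = [rho(k) - sum_{j=1..k-1} phi_{k-1,j} rho(k-j)]
            / [1 - sum_{j=1..k-1} phi_{k-1,j} rho(j)],
  phi_{k,j} = phi_{k-1,j} - phi_{kk} phi_{k-1,k-j},  j = 1..k-1.
Step k = 1:
  phi_11 = rho(1) = 0.5519.
Step k = 2:
  phi_22 = [rho(2) - phi_11 rho(1)] / [1 - phi_11 rho(1)] = [0.2629 - (0.5519)(0.5519)] / [1 - (0.5519)(0.5519)]
         = -0.04169361 / 0.69540639 = -0.06.
Therefore phi_{22} = -0.0600.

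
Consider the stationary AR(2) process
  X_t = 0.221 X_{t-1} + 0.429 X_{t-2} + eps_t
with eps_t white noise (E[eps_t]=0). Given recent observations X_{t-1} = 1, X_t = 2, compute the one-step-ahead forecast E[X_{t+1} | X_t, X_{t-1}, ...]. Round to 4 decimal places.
E[X_{t+1} \mid \mathcal F_t] = 0.8710

For an AR(p) model X_t = c + sum_i phi_i X_{t-i} + eps_t, the
one-step-ahead conditional mean is
  E[X_{t+1} | X_t, ...] = c + sum_i phi_i X_{t+1-i}.
Substitute known values:
  E[X_{t+1} | ...] = (0.221) * (2) + (0.429) * (1)
                   = 0.8710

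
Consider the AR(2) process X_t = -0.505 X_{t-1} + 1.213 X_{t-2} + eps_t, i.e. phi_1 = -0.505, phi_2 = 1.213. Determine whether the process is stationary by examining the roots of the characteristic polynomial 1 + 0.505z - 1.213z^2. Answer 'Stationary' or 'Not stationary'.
\text{Not stationary}

The AR(p) characteristic polynomial is P(z) = 1 + 0.505z - 1.213z^2.
Stationarity requires all roots to lie outside the unit circle, i.e. |z| > 1 for every root.
Set 1 + (0.505) z + (-1.213) z^2 = 0, i.e. a z^2 + b z + c = 0 with a = -1.213, b = 0.505, c = 1.
Discriminant D = b^2 - 4ac = (0.505)^2 - 4*(-1.213)*1 = 0.255025 - (-4.852) = 5.107025.
D >= 0, so the roots are real: z = (-b +/- sqrt(D)) / (2a) = (-0.505 +/- 2.259873) / (-2.426).
  z_1 = (-0.505 + 2.259873) / (-2.426) = -0.7234,   |z_1| = 0.7234.
  z_2 = (-0.505 - 2.259873) / (-2.426) = 1.1397,   |z_2| = 1.1397.
Moduli of all roots: 0.7234, 1.1397.
All moduli strictly greater than 1? No.
Verdict: Not stationary.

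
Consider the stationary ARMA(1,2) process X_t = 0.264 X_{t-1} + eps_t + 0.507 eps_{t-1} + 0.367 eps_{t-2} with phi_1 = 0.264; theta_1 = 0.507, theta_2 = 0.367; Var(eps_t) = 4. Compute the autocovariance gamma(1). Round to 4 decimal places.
\gamma(1) = 5.2131

Multiply the model equation by X_{t-k} and take expectations. With theta_0 = psi_0 = 1 and psi_j the MA(infinity) weights, this gives
  gamma(k) - sum_i phi_i gamma(k-i) = c_k,
  c_k = sigma^2 * sum_{j=k..q} theta_j psi_{j-k}   (c_k = 0 for k > q),
using gamma(-m) = gamma(m).
psi-weights needed (psi_j = theta_j + sum_i phi_i psi_{j-i}):
  psi_1 = theta_1 + phi_1 = 0.507 + (0.264) = 0.771
  psi_2 = theta_2 + phi_1 psi_1 = 0.367 + (0.264)(0.771) = 0.570544
Right-hand sides:
  c_0 = sigma^2 (1 + theta_1 psi_1 + theta_2 psi_2) = 4 * (1 + (0.507)(0.771) + (0.367)(0.570544)) = 4 * 1.600287 = 6.401147
  c_1 = sigma^2 (theta_1 + theta_2 psi_1) = 4 * (0.507 + (0.367)(0.771)) = 3.159828
  c_2 = sigma^2 theta_2 = 4 * (0.367) = 1.468
Equations for k = 0 and k = 1 (AR order 1):
  gamma(0) = phi_1 gamma(1) + c_0
  gamma(1) = phi_1 gamma(0) + c_1
Substituting the second into the first: gamma(0) (1 - phi_1^2) = c_0 + phi_1 c_1, so
  gamma(0) = (c_0 + phi_1 c_1) / (1 - phi_1^2) = (6.401147 + (0.264)(3.159828)) / (1 - (0.264)^2) = 7.235341 / 0.930304 = 7.777394.
  gamma(1) = phi_1 gamma(0) + c_1 = (0.264)(7.777394) + (3.159828) = 5.21306.
Therefore gamma(1) = 5.2131 (to 4 decimal places).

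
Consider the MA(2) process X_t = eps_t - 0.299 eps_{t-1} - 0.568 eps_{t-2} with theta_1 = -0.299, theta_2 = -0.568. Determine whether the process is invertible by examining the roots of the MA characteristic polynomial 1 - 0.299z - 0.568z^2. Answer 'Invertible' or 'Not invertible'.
\text{Invertible}

The MA(q) characteristic polynomial is P(z) = 1 - 0.299z - 0.568z^2.
Invertibility requires all roots to lie outside the unit circle, i.e. |z| > 1 for every root.
Set 1 + (-0.299) z + (-0.568) z^2 = 0, i.e. a z^2 + b z + c = 0 with a = -0.568, b = -0.299, c = 1.
Discriminant D = b^2 - 4ac = (-0.299)^2 - 4*(-0.568)*1 = 0.089401 - (-2.272) = 2.361401.
D >= 0, so the roots are real: z = (-b +/- sqrt(D)) / (2a) = (0.299 +/- 1.536685) / (-1.136).
  z_1 = (0.299 + 1.536685) / (-1.136) = -1.6159,   |z_1| = 1.6159.
  z_2 = (0.299 - 1.536685) / (-1.136) = 1.0895,   |z_2| = 1.0895.
Moduli of all roots: 1.6159, 1.0895.
All moduli strictly greater than 1? Yes.
Verdict: Invertible.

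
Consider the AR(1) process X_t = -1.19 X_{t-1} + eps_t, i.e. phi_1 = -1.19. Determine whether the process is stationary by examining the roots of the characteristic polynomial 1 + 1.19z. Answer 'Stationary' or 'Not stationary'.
\text{Not stationary}

The AR(p) characteristic polynomial is P(z) = 1 + 1.19z.
Stationarity requires all roots to lie outside the unit circle, i.e. |z| > 1 for every root.
This is linear in z: 1 + (1.19) z = 0  =>  z = -1/(1.19) = -0.840336,  |z| = 0.840336.
Moduli of all roots: 0.8403.
All moduli strictly greater than 1? No.
Verdict: Not stationary.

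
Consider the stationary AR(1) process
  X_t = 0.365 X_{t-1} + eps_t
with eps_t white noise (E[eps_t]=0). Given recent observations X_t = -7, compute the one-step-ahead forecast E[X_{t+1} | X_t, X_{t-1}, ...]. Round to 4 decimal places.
E[X_{t+1} \mid \mathcal F_t] = -2.5550

For an AR(p) model X_t = c + sum_i phi_i X_{t-i} + eps_t, the
one-step-ahead conditional mean is
  E[X_{t+1} | X_t, ...] = c + sum_i phi_i X_{t+1-i}.
Substitute known values:
  E[X_{t+1} | ...] = (0.365) * (-7)
                   = -2.5550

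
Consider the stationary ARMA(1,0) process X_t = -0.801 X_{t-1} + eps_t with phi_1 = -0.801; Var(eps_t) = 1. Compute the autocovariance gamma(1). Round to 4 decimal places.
\gamma(1) = -2.2349

Multiply the model equation by X_{t-k} and take expectations. With theta_0 = psi_0 = 1 and psi_j the MA(infinity) weights, this gives
  gamma(k) - sum_i phi_i gamma(k-i) = c_k,
  c_k = sigma^2 * sum_{j=k..q} theta_j psi_{j-k}   (c_k = 0 for k > q),
using gamma(-m) = gamma(m).
Pure AR (q = 0): c_0 = sigma^2 = 1, c_k = 0 for k >= 1.
Equations for k = 0 and k = 1 (AR order 1):
  gamma(0) = phi_1 gamma(1) + c_0
  gamma(1) = phi_1 gamma(0) + c_1
Substituting the second into the first: gamma(0) (1 - phi_1^2) = c_0 + phi_1 c_1, so
  gamma(0) = c_0 / (1 - phi_1^2) = 1 / (1 - (-0.801)^2) = 1 / 0.358399 = 2.790186.
  gamma(1) = phi_1 gamma(0) = (-0.801)(2.790186) = -2.234939.
Therefore gamma(1) = -2.2349 (to 4 decimal places).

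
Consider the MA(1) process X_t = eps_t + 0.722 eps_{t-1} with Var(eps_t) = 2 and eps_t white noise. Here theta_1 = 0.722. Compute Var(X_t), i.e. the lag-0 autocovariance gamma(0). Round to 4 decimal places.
\gamma(0) = 3.0426

For an MA(q) process X_t = eps_t + sum_i theta_i eps_{t-i} with
Var(eps_t) = sigma^2, the variance is
  gamma(0) = sigma^2 * (1 + sum_i theta_i^2).
  sum_i theta_i^2 = (0.722)^2 = 0.521284.
  gamma(0) = 2 * (1 + 0.521284) = 2 * 1.521284 = 3.042568, which rounds to 3.0426.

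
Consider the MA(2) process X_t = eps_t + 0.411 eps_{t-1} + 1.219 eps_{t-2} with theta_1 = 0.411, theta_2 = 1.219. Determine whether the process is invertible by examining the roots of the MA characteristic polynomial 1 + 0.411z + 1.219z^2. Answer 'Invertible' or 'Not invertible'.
\text{Not invertible}

The MA(q) characteristic polynomial is P(z) = 1 + 0.411z + 1.219z^2.
Invertibility requires all roots to lie outside the unit circle, i.e. |z| > 1 for every root.
Set 1 + (0.411) z + (1.219) z^2 = 0, i.e. a z^2 + b z + c = 0 with a = 1.219, b = 0.411, c = 1.
Discriminant D = b^2 - 4ac = (0.411)^2 - 4*(1.219)*1 = 0.168921 - (4.876) = -4.707079.
D < 0, so the roots are the complex-conjugate pair z = (-b +/- i sqrt(-D)) / (2a) = -0.1686 +/- 0.8899i.
For a conjugate pair |z|^2 = z * conj(z) = (product of roots) = c/a = 1/(1.219) = 0.820345, so |z| = sqrt(0.820345) = 0.9057 for both roots.
Moduli of all roots: 0.9057, 0.9057.
All moduli strictly greater than 1? No.
Verdict: Not invertible.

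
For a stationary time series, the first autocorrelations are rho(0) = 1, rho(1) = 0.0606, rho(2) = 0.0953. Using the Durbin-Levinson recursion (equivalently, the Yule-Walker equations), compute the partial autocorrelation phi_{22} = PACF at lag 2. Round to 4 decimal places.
\phi_{22} = 0.0920

The PACF at lag k is phi_{kk}, the last component of the solution
to the Yule-Walker system G_k phi = r_k where
  (G_k)_{ij} = rho(|i - j|), (r_k)_i = rho(i), i,j = 1..k.
Equivalently, Durbin-Levinson gives phi_{kk} iteratively:
  phi_{11} = rho(1)
  phi_{kk} = [rho(k) - sum_{j=1..k-1} phi_{k-1,j} rho(k-j)]
            / [1 - sum_{j=1..k-1} phi_{k-1,j} rho(j)],
  phi_{k,j} = phi_{k-1,j} - phi_{kk} phi_{k-1,k-j},  j = 1..k-1.
Step k = 1:
  phi_11 = rho(1) = 0.0606.
Step k = 2:
  phi_22 = [rho(2) - phi_11 rho(1)] / [1 - phi_11 rho(1)] = [0.0953 - (0.0606)(0.0606)] / [1 - (0.0606)(0.0606)]
         = 0.09162764 / 0.99632764 = 0.092.
Therefore phi_{22} = 0.0920.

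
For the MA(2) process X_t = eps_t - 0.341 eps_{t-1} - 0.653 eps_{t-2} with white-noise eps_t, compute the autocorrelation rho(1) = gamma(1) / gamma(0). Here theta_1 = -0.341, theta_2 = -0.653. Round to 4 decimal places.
\rho(1) = -0.0767

For an MA(q) process with theta_0 = 1, the autocovariance is
  gamma(k) = sigma^2 * sum_{i=0..q-k} theta_i * theta_{i+k},
and rho(k) = gamma(k) / gamma(0). Sigma^2 cancels.
  numerator   = (1)*(-0.341) + (-0.341)*(-0.653) = -0.118327.
  denominator = (1)^2 + (-0.341)^2 + (-0.653)^2 = 1.54269.
  rho(1) = -0.118327 / 1.54269 = -0.0767.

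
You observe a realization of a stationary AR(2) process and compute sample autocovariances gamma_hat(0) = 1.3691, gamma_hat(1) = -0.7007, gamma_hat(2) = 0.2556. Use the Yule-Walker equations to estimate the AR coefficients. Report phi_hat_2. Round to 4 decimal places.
\hat\phi_{2} = -0.1019

The Yule-Walker equations for an AR(p) process read, in matrix form,
  Gamma_p phi = r_p,   with   (Gamma_p)_{ij} = gamma(|i - j|),
                       (r_p)_i = gamma(i),   i,j = 1..p.
Substitute the sample gammas (Toeplitz matrix and right-hand side of size 2):
  Gamma_p = [[1.3691, -0.7007], [-0.7007, 1.3691]]
  r_p     = [-0.7007, 0.2556]
Written out:
  1.3691 phi_1 - 0.7007 phi_2 = -0.7007
  -0.7007 phi_1 + 1.3691 phi_2 = 0.2556
Solve by Cramer's rule:
  det = gamma(0)^2 - gamma(1)^2 = (1.3691)^2 - (-0.7007)^2 = 1.87443481 - 0.49098049 = 1.38345432
  phi_hat_1 = [gamma(1) gamma(0) - gamma(1) gamma(2)] / det = [(-0.7007)(1.3691) - (-0.7007)(0.2556)] / 1.38345432 = -0.78022945 / 1.38345432 = -0.564
  phi_hat_2 = [gamma(0) gamma(2) - gamma(1)^2] / det = [(1.3691)(0.2556) - (-0.7007)^2] / 1.38345432 = -0.14103853 / 1.38345432 = -0.1019
So phi_hat = [-0.5640, -0.1019].
Therefore phi_hat_2 = -0.1019.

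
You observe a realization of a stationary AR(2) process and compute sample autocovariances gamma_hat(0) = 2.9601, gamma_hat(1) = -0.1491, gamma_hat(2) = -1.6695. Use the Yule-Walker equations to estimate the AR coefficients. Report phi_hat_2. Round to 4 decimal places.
\hat\phi_{2} = -0.5680

The Yule-Walker equations for an AR(p) process read, in matrix form,
  Gamma_p phi = r_p,   with   (Gamma_p)_{ij} = gamma(|i - j|),
                       (r_p)_i = gamma(i),   i,j = 1..p.
Substitute the sample gammas (Toeplitz matrix and right-hand side of size 2):
  Gamma_p = [[2.9601, -0.1491], [-0.1491, 2.9601]]
  r_p     = [-0.1491, -1.6695]
Written out:
  2.9601 phi_1 - 0.1491 phi_2 = -0.1491
  -0.1491 phi_1 + 2.9601 phi_2 = -1.6695
Solve by Cramer's rule:
  det = gamma(0)^2 - gamma(1)^2 = (2.9601)^2 - (-0.1491)^2 = 8.76219201 - 0.02223081 = 8.7399612
  phi_hat_1 = [gamma(1) gamma(0) - gamma(1) gamma(2)] / det = [(-0.1491)(2.9601) - (-0.1491)(-1.6695)] / 8.7399612 = -0.69027336 / 8.7399612 = -0.079
  phi_hat_2 = [gamma(0) gamma(2) - gamma(1)^2] / det = [(2.9601)(-1.6695) - (-0.1491)^2] / 8.7399612 = -4.96411776 / 8.7399612 = -0.568
So phi_hat = [-0.0790, -0.5680].
Therefore phi_hat_2 = -0.5680.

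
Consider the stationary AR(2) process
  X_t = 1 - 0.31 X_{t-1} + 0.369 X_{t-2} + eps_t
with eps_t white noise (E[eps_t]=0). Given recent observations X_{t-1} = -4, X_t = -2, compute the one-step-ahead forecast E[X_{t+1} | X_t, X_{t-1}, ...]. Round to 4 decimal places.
E[X_{t+1} \mid \mathcal F_t] = 0.1440

For an AR(p) model X_t = c + sum_i phi_i X_{t-i} + eps_t, the
one-step-ahead conditional mean is
  E[X_{t+1} | X_t, ...] = c + sum_i phi_i X_{t+1-i}.
Substitute known values:
  E[X_{t+1} | ...] = 1 + (-0.31) * (-2) + (0.369) * (-4)
                   = 0.1440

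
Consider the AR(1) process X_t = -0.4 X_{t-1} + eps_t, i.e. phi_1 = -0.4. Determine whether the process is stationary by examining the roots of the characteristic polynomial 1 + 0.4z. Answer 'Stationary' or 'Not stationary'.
\text{Stationary}

The AR(p) characteristic polynomial is P(z) = 1 + 0.4z.
Stationarity requires all roots to lie outside the unit circle, i.e. |z| > 1 for every root.
This is linear in z: 1 + (0.4) z = 0  =>  z = -1/(0.4) = -2.5,  |z| = 2.5.
Moduli of all roots: 2.5000.
All moduli strictly greater than 1? Yes.
Verdict: Stationary.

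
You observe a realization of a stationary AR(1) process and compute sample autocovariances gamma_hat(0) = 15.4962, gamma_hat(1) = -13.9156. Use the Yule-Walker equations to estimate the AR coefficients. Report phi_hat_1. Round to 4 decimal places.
\hat\phi_{1} = -0.8980

The Yule-Walker equations for an AR(p) process read, in matrix form,
  Gamma_p phi = r_p,   with   (Gamma_p)_{ij} = gamma(|i - j|),
                       (r_p)_i = gamma(i),   i,j = 1..p.
Substitute the sample gammas (Toeplitz matrix and right-hand side of size 1):
  Gamma_p = [[15.4962]]
  r_p     = [-13.9156]
With p = 1 this is the single equation gamma(0) phi_1 = gamma(1):
  phi_hat_1 = gamma(1) / gamma(0) = -13.9156 / 15.4962 = -0.8980.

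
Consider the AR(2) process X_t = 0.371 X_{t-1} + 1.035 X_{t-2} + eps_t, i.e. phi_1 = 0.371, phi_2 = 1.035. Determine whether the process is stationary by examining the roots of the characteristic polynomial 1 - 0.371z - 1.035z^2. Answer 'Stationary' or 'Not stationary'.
\text{Not stationary}

The AR(p) characteristic polynomial is P(z) = 1 - 0.371z - 1.035z^2.
Stationarity requires all roots to lie outside the unit circle, i.e. |z| > 1 for every root.
Set 1 + (-0.371) z + (-1.035) z^2 = 0, i.e. a z^2 + b z + c = 0 with a = -1.035, b = -0.371, c = 1.
Discriminant D = b^2 - 4ac = (-0.371)^2 - 4*(-1.035)*1 = 0.137641 - (-4.14) = 4.277641.
D >= 0, so the roots are real: z = (-b +/- sqrt(D)) / (2a) = (0.371 +/- 2.068246) / (-2.07).
  z_1 = (0.371 + 2.068246) / (-2.07) = -1.1784,   |z_1| = 1.1784.
  z_2 = (0.371 - 2.068246) / (-2.07) = 0.8199,   |z_2| = 0.8199.
Moduli of all roots: 1.1784, 0.8199.
All moduli strictly greater than 1? No.
Verdict: Not stationary.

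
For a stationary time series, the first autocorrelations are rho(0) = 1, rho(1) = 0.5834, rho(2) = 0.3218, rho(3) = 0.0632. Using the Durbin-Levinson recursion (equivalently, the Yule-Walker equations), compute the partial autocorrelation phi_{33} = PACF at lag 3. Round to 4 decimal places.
\phi_{33} = -0.1721

The PACF at lag k is phi_{kk}, the last component of the solution
to the Yule-Walker system G_k phi = r_k where
  (G_k)_{ij} = rho(|i - j|), (r_k)_i = rho(i), i,j = 1..k.
Equivalently, Durbin-Levinson gives phi_{kk} iteratively:
  phi_{11} = rho(1)
  phi_{kk} = [rho(k) - sum_{j=1..k-1} phi_{k-1,j} rho(k-j)]
            / [1 - sum_{j=1..k-1} phi_{k-1,j} rho(j)],
  phi_{k,j} = phi_{k-1,j} - phi_{kk} phi_{k-1,k-j},  j = 1..k-1.
Step k = 1:
  phi_11 = rho(1) = 0.5834.
Step k = 2:
  phi_22 = [rho(2) - phi_11 rho(1)] / [1 - phi_11 rho(1)] = [0.3218 - (0.5834)(0.5834)] / [1 - (0.5834)(0.5834)]
         = -0.01855556 / 0.65964444 = -0.02813.
  Update: phi_21 = phi_11 - phi_22 phi_11 = 0.5834 - (-0.02813)(0.5834) = 0.599811.
Step k = 3:
  phi_33 = [rho(3) - phi_21 rho(2) - phi_22 rho(1)] / [1 - phi_21 rho(1) - phi_22 rho(2)]
    numerator   = 0.0632 - (0.599811)(0.3218) - (-0.02813)(0.5834) = -0.11340829
    denominator = 1 - (0.599811)(0.5834) - (-0.02813)(0.3218) = 0.65912248
  phi_33 = -0.11340829 / 0.65912248 = -0.1721.
Therefore phi_{33} = -0.1721.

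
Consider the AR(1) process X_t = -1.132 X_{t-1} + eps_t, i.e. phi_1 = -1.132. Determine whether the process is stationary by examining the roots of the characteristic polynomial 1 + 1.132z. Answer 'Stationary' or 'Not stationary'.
\text{Not stationary}

The AR(p) characteristic polynomial is P(z) = 1 + 1.132z.
Stationarity requires all roots to lie outside the unit circle, i.e. |z| > 1 for every root.
This is linear in z: 1 + (1.132) z = 0  =>  z = -1/(1.132) = -0.883392,  |z| = 0.883392.
Moduli of all roots: 0.8834.
All moduli strictly greater than 1? No.
Verdict: Not stationary.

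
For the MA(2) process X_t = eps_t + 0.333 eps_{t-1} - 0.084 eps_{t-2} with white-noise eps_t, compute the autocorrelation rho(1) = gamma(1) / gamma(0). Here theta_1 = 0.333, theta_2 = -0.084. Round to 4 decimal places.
\rho(1) = 0.2728

For an MA(q) process with theta_0 = 1, the autocovariance is
  gamma(k) = sigma^2 * sum_{i=0..q-k} theta_i * theta_{i+k},
and rho(k) = gamma(k) / gamma(0). Sigma^2 cancels.
  numerator   = (1)*(0.333) + (0.333)*(-0.084) = 0.305028.
  denominator = (1)^2 + (0.333)^2 + (-0.084)^2 = 1.117945.
  rho(1) = 0.305028 / 1.117945 = 0.2728.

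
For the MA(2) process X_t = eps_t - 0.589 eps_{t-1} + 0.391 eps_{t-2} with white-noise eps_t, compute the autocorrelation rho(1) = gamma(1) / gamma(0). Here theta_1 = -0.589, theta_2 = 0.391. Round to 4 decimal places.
\rho(1) = -0.5463

For an MA(q) process with theta_0 = 1, the autocovariance is
  gamma(k) = sigma^2 * sum_{i=0..q-k} theta_i * theta_{i+k},
and rho(k) = gamma(k) / gamma(0). Sigma^2 cancels.
  numerator   = (1)*(-0.589) + (-0.589)*(0.391) = -0.819299.
  denominator = (1)^2 + (-0.589)^2 + (0.391)^2 = 1.499802.
  rho(1) = -0.819299 / 1.499802 = -0.5463.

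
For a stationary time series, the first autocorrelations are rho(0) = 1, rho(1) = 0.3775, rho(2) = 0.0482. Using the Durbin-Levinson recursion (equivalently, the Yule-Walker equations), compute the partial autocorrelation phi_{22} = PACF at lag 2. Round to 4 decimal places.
\phi_{22} = -0.1100

The PACF at lag k is phi_{kk}, the last component of the solution
to the Yule-Walker system G_k phi = r_k where
  (G_k)_{ij} = rho(|i - j|), (r_k)_i = rho(i), i,j = 1..k.
Equivalently, Durbin-Levinson gives phi_{kk} iteratively:
  phi_{11} = rho(1)
  phi_{kk} = [rho(k) - sum_{j=1..k-1} phi_{k-1,j} rho(k-j)]
            / [1 - sum_{j=1..k-1} phi_{k-1,j} rho(j)],
  phi_{k,j} = phi_{k-1,j} - phi_{kk} phi_{k-1,k-j},  j = 1..k-1.
Step k = 1:
  phi_11 = rho(1) = 0.3775.
Step k = 2:
  phi_22 = [rho(2) - phi_11 rho(1)] / [1 - phi_11 rho(1)] = [0.0482 - (0.3775)(0.3775)] / [1 - (0.3775)(0.3775)]
         = -0.09430625 / 0.85749375 = -0.11.
Therefore phi_{22} = -0.1100.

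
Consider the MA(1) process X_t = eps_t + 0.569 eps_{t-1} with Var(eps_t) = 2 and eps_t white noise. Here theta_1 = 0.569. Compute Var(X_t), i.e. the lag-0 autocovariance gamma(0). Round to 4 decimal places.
\gamma(0) = 2.6475

For an MA(q) process X_t = eps_t + sum_i theta_i eps_{t-i} with
Var(eps_t) = sigma^2, the variance is
  gamma(0) = sigma^2 * (1 + sum_i theta_i^2).
  sum_i theta_i^2 = (0.569)^2 = 0.323761.
  gamma(0) = 2 * (1 + 0.323761) = 2 * 1.323761 = 2.647522, which rounds to 2.6475.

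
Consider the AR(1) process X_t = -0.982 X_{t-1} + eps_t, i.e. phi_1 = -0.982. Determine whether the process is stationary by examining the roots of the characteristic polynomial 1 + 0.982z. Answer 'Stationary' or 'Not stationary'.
\text{Stationary}

The AR(p) characteristic polynomial is P(z) = 1 + 0.982z.
Stationarity requires all roots to lie outside the unit circle, i.e. |z| > 1 for every root.
This is linear in z: 1 + (0.982) z = 0  =>  z = -1/(0.982) = -1.01833,  |z| = 1.01833.
Moduli of all roots: 1.0183.
All moduli strictly greater than 1? Yes.
Verdict: Stationary.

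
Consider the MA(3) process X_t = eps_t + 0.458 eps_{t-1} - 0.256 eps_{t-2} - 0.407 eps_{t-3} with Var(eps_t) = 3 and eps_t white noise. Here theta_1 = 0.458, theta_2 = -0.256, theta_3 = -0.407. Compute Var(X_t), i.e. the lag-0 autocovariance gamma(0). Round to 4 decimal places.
\gamma(0) = 4.3228

For an MA(q) process X_t = eps_t + sum_i theta_i eps_{t-i} with
Var(eps_t) = sigma^2, the variance is
  gamma(0) = sigma^2 * (1 + sum_i theta_i^2).
  sum_i theta_i^2 = (0.458)^2 + (-0.256)^2 + (-0.407)^2 = 0.209764 + 0.065536 + 0.165649 = 0.440949.
  gamma(0) = 3 * (1 + 0.440949) = 3 * 1.440949 = 4.322847, which rounds to 4.3228.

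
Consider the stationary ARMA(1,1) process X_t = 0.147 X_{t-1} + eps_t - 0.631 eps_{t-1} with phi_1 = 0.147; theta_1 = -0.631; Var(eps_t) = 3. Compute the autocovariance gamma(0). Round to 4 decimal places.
\gamma(0) = 3.7183

Multiply the model equation by X_{t-k} and take expectations. With theta_0 = psi_0 = 1 and psi_j the MA(infinity) weights, this gives
  gamma(k) - sum_i phi_i gamma(k-i) = c_k,
  c_k = sigma^2 * sum_{j=k..q} theta_j psi_{j-k}   (c_k = 0 for k > q),
using gamma(-m) = gamma(m).
psi-weights needed (psi_j = theta_j + sum_i phi_i psi_{j-i}):
  psi_1 = theta_1 + phi_1 = -0.631 + (0.147) = -0.484
Right-hand sides:
  c_0 = sigma^2 (1 + theta_1 psi_1) = 3 * (1 + (-0.631)(-0.484)) = 3 * 1.305404 = 3.916212
  c_1 = sigma^2 theta_1 = 3 * (-0.631) = -1.893
  c_2 = 0
Equations for k = 0 and k = 1 (AR order 1):
  gamma(0) = phi_1 gamma(1) + c_0
  gamma(1) = phi_1 gamma(0) + c_1
Substituting the second into the first: gamma(0) (1 - phi_1^2) = c_0 + phi_1 c_1, so
  gamma(0) = (c_0 + phi_1 c_1) / (1 - phi_1^2) = (3.916212 + (0.147)(-1.893)) / (1 - (0.147)^2) = 3.637941 / 0.978391 = 3.71829.
Therefore gamma(0) = 3.7183 (to 4 decimal places).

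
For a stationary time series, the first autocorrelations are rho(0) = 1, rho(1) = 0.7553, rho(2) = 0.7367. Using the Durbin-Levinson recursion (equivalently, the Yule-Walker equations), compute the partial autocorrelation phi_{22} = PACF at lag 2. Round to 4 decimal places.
\phi_{22} = 0.3870

The PACF at lag k is phi_{kk}, the last component of the solution
to the Yule-Walker system G_k phi = r_k where
  (G_k)_{ij} = rho(|i - j|), (r_k)_i = rho(i), i,j = 1..k.
Equivalently, Durbin-Levinson gives phi_{kk} iteratively:
  phi_{11} = rho(1)
  phi_{kk} = [rho(k) - sum_{j=1..k-1} phi_{k-1,j} rho(k-j)]
            / [1 - sum_{j=1..k-1} phi_{k-1,j} rho(j)],
  phi_{k,j} = phi_{k-1,j} - phi_{kk} phi_{k-1,k-j},  j = 1..k-1.
Step k = 1:
  phi_11 = rho(1) = 0.7553.
Step k = 2:
  phi_22 = [rho(2) - phi_11 rho(1)] / [1 - phi_11 rho(1)] = [0.7367 - (0.7553)(0.7553)] / [1 - (0.7553)(0.7553)]
         = 0.16622191 / 0.42952191 = 0.387.
Therefore phi_{22} = 0.3870.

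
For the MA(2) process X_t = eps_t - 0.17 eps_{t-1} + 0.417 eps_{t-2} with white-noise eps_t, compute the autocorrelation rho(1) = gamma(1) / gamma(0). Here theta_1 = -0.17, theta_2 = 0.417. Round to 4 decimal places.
\rho(1) = -0.2003

For an MA(q) process with theta_0 = 1, the autocovariance is
  gamma(k) = sigma^2 * sum_{i=0..q-k} theta_i * theta_{i+k},
and rho(k) = gamma(k) / gamma(0). Sigma^2 cancels.
  numerator   = (1)*(-0.17) + (-0.17)*(0.417) = -0.24089.
  denominator = (1)^2 + (-0.17)^2 + (0.417)^2 = 1.202789.
  rho(1) = -0.24089 / 1.202789 = -0.2003.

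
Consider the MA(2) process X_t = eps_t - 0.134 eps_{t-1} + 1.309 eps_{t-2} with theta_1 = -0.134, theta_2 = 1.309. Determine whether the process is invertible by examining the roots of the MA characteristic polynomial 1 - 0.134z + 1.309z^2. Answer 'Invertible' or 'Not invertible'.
\text{Not invertible}

The MA(q) characteristic polynomial is P(z) = 1 - 0.134z + 1.309z^2.
Invertibility requires all roots to lie outside the unit circle, i.e. |z| > 1 for every root.
Set 1 + (-0.134) z + (1.309) z^2 = 0, i.e. a z^2 + b z + c = 0 with a = 1.309, b = -0.134, c = 1.
Discriminant D = b^2 - 4ac = (-0.134)^2 - 4*(1.309)*1 = 0.017956 - (5.236) = -5.218044.
D < 0, so the roots are the complex-conjugate pair z = (-b +/- i sqrt(-D)) / (2a) = 0.0512 +/- 0.8725i.
For a conjugate pair |z|^2 = z * conj(z) = (product of roots) = c/a = 1/(1.309) = 0.763942, so |z| = sqrt(0.763942) = 0.874 for both roots.
Moduli of all roots: 0.8740, 0.8740.
All moduli strictly greater than 1? No.
Verdict: Not invertible.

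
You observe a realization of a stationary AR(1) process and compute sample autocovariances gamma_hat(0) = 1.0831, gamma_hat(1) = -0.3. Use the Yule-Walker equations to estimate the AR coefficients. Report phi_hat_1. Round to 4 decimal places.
\hat\phi_{1} = -0.2770

The Yule-Walker equations for an AR(p) process read, in matrix form,
  Gamma_p phi = r_p,   with   (Gamma_p)_{ij} = gamma(|i - j|),
                       (r_p)_i = gamma(i),   i,j = 1..p.
Substitute the sample gammas (Toeplitz matrix and right-hand side of size 1):
  Gamma_p = [[1.0831]]
  r_p     = [-0.3]
With p = 1 this is the single equation gamma(0) phi_1 = gamma(1):
  phi_hat_1 = gamma(1) / gamma(0) = -0.3 / 1.0831 = -0.2770.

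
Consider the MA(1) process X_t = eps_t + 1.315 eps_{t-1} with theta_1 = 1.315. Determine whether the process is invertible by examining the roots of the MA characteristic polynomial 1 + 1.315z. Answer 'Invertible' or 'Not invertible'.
\text{Not invertible}

The MA(q) characteristic polynomial is P(z) = 1 + 1.315z.
Invertibility requires all roots to lie outside the unit circle, i.e. |z| > 1 for every root.
This is linear in z: 1 + (1.315) z = 0  =>  z = -1/(1.315) = -0.760456,  |z| = 0.760456.
Moduli of all roots: 0.7605.
All moduli strictly greater than 1? No.
Verdict: Not invertible.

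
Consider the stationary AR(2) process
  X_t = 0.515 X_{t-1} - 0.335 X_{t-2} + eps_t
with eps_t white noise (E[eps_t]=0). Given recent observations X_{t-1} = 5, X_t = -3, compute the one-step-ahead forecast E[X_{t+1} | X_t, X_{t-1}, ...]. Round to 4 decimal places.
E[X_{t+1} \mid \mathcal F_t] = -3.2200

For an AR(p) model X_t = c + sum_i phi_i X_{t-i} + eps_t, the
one-step-ahead conditional mean is
  E[X_{t+1} | X_t, ...] = c + sum_i phi_i X_{t+1-i}.
Substitute known values:
  E[X_{t+1} | ...] = (0.515) * (-3) + (-0.335) * (5)
                   = -3.2200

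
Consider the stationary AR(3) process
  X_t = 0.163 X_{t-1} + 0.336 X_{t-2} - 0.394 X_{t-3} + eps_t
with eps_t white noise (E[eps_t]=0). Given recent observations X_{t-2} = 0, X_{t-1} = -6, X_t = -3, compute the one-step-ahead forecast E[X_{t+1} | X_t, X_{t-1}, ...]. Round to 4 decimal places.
E[X_{t+1} \mid \mathcal F_t] = -2.5050

For an AR(p) model X_t = c + sum_i phi_i X_{t-i} + eps_t, the
one-step-ahead conditional mean is
  E[X_{t+1} | X_t, ...] = c + sum_i phi_i X_{t+1-i}.
Substitute known values:
  E[X_{t+1} | ...] = (0.163) * (-3) + (0.336) * (-6) + (-0.394) * (0)
                   = -2.5050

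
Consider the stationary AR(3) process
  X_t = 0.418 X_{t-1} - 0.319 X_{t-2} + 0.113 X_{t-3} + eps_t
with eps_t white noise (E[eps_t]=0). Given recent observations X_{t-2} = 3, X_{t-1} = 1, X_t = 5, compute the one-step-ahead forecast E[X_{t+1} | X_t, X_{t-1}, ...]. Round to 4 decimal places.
E[X_{t+1} \mid \mathcal F_t] = 2.1100

For an AR(p) model X_t = c + sum_i phi_i X_{t-i} + eps_t, the
one-step-ahead conditional mean is
  E[X_{t+1} | X_t, ...] = c + sum_i phi_i X_{t+1-i}.
Substitute known values:
  E[X_{t+1} | ...] = (0.418) * (5) + (-0.319) * (1) + (0.113) * (3)
                   = 2.1100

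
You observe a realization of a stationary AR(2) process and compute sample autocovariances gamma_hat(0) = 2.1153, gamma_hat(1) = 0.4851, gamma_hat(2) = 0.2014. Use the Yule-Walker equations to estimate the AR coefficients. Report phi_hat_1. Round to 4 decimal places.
\hat\phi_{1} = 0.2190

The Yule-Walker equations for an AR(p) process read, in matrix form,
  Gamma_p phi = r_p,   with   (Gamma_p)_{ij} = gamma(|i - j|),
                       (r_p)_i = gamma(i),   i,j = 1..p.
Substitute the sample gammas (Toeplitz matrix and right-hand side of size 2):
  Gamma_p = [[2.1153, 0.4851], [0.4851, 2.1153]]
  r_p     = [0.4851, 0.2014]
Written out:
  2.1153 phi_1 + 0.4851 phi_2 = 0.4851
  0.4851 phi_1 + 2.1153 phi_2 = 0.2014
Solve by Cramer's rule:
  det = gamma(0)^2 - gamma(1)^2 = (2.1153)^2 - (0.4851)^2 = 4.47449409 - 0.23532201 = 4.23917208
  phi_hat_1 = [gamma(1) gamma(0) - gamma(1) gamma(2)] / det = [(0.4851)(2.1153) - (0.4851)(0.2014)] / 4.23917208 = 0.92843289 / 4.23917208 = 0.219
  phi_hat_2 = [gamma(0) gamma(2) - gamma(1)^2] / det = [(2.1153)(0.2014) - (0.4851)^2] / 4.23917208 = 0.19069941 / 4.23917208 = 0.045
So phi_hat = [0.2190, 0.0450].
Therefore phi_hat_1 = 0.2190.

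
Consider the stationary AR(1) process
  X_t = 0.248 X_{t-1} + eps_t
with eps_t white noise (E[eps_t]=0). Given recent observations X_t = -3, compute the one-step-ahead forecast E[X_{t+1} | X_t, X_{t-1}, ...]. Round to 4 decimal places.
E[X_{t+1} \mid \mathcal F_t] = -0.7440

For an AR(p) model X_t = c + sum_i phi_i X_{t-i} + eps_t, the
one-step-ahead conditional mean is
  E[X_{t+1} | X_t, ...] = c + sum_i phi_i X_{t+1-i}.
Substitute known values:
  E[X_{t+1} | ...] = (0.248) * (-3)
                   = -0.7440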